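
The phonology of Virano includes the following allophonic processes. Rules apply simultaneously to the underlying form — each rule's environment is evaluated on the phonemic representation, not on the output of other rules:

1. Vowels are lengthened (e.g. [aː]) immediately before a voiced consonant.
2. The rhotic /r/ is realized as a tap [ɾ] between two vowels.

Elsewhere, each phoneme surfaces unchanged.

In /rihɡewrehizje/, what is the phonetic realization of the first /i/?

/i/ (between /r/ and /h/) is in the target of rule 1 but the environment (before a voiced consonant) is not met → [i].

[i]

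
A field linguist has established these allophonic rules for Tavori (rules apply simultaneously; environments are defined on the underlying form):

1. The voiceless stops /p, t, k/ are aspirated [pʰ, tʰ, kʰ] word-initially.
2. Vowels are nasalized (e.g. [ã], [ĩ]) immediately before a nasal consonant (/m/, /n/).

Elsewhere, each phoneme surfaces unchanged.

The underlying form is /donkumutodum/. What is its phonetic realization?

[dõnkũmutodũm]

/o/ meets the environment for rule 2 (before a nasal consonant) → [õ].
/k/ — between /n/ and /u/; rule 1 does not apply here → [k].
/u/ — between /k/ and /m/, before a nasal consonant — surfaces as [ũ] (rule 2).
/u/ (between /m/ and /t/) is in the target of rule 2 but the environment (before a nasal consonant) is not met → [u].
/t/ — between /u/ and /o/; rule 1 does not apply here → [t].
/o/ (between /t/ and /d/) is in the target of rule 2 but the environment (before a nasal consonant) is not met → [o].
/u/ meets the environment for rule 2 (before a nasal consonant) → [ũ].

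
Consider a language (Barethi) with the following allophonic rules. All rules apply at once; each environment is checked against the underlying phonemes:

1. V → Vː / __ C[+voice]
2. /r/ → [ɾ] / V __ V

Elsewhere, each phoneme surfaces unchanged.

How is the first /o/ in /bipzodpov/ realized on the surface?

[oː]

/o/ — between /z/ and /d/, before a voiced consonant — surfaces as [oː] (rule 1).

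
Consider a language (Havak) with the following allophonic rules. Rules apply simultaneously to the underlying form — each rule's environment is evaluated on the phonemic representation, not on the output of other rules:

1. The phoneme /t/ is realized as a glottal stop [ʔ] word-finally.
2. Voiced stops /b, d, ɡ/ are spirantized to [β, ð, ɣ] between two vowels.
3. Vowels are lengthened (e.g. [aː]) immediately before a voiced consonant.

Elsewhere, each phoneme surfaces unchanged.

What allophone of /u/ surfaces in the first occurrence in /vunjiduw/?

[uː]

/u/ (between /v/ and /n/) occurs before a voiced consonant → [uː] by rule 3.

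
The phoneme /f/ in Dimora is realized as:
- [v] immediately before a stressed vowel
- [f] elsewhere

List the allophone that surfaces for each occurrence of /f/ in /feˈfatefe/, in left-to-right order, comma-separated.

[f], [v], [f]

Occurrence 1 (position 1): no conditioning environment matches → elsewhere allophone [f].
Occurrence 2 (position 3): immediately before a stressed vowel → [v].
Occurrence 3 (position 7): no conditioning environment matches → elsewhere allophone [f].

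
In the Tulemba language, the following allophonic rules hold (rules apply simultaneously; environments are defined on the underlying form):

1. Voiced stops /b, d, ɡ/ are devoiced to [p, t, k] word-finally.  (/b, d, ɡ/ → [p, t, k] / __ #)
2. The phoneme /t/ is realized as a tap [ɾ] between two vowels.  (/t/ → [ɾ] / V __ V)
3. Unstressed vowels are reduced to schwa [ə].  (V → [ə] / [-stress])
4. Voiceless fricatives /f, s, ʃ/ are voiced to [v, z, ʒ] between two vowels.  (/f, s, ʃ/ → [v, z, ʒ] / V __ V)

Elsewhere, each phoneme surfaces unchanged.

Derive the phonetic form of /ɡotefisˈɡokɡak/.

[ɡəɾəvəsˈɡokɡək]

/ɡ/ (word-initial): rule 1 targets it, but not word-finally → unchanged [ɡ].
/o/ — between /ɡ/ and /t/, in an unstressed syllable — surfaces as [ə] (rule 3).
/t/ (between /o/ and /e/) occurs between two vowels → [ɾ] by rule 2.
/e/ (between /t/ and /f/): in an unstressed syllable, so rule 3 applies → [ə].
/f/ (between /e/ and /i/) occurs between two vowels → [v] by rule 4.
/i/ (between /f/ and /s/) occurs in an unstressed syllable → [ə] by rule 3.
/s/ (between /i/ and /ɡ/) fails the environment for rule 4, so it stays [s].
/ɡ/ (between /s/ and /o/) is in the target of rule 1 but the environment (word-finally) is not met → [ɡ].
/o/ (between /ɡ/ and /k/) is in the target of rule 3 but the environment (in an unstressed syllable) is not met → [o].
/k/ (between /o/ and /ɡ/) is unaffected → [k].
/ɡ/ — between /k/ and /a/; rule 1 does not apply here → [ɡ].
Rule 3 applies to /a/ (between /ɡ/ and /k/: in an unstressed syllable) → [ə].
/k/ (word-final) is unaffected → [k].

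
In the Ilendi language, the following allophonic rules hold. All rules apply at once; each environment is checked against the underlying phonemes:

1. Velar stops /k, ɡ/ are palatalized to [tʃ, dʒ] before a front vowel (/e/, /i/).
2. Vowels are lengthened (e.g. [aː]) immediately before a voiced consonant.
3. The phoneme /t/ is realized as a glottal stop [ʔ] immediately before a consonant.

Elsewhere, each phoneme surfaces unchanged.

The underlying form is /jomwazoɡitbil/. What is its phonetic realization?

/j/ (word-initial): no rule targets it → [j].
/o/ (between /j/ and /m/): before a voiced consonant, so rule 2 applies → [oː].
/m/ (between /o/ and /w/): no rule targets it → [m].
/w/ stays [w].
/a/ — between /w/ and /z/, before a voiced consonant — surfaces as [aː] (rule 2).
/z/ stays [z].
/o/ (between /z/ and /ɡ/) occurs before a voiced consonant → [oː] by rule 2.
/ɡ/ meets the environment for rule 1 (before a front vowel) → [dʒ].
/i/ (between /ɡ/ and /t/) fails the environment for rule 2, so it stays [i].
Rule 3 applies to /t/ (between /i/ and /b/: immediately before a consonant) → [ʔ].
/b/ (between /t/ and /i/) is unaffected → [b].
/i/ (between /b/ and /l/) occurs before a voiced consonant → [iː] by rule 2.
/l/ (word-final) is unaffected → [l].

[joːmwaːzoːdʒiʔbiːl]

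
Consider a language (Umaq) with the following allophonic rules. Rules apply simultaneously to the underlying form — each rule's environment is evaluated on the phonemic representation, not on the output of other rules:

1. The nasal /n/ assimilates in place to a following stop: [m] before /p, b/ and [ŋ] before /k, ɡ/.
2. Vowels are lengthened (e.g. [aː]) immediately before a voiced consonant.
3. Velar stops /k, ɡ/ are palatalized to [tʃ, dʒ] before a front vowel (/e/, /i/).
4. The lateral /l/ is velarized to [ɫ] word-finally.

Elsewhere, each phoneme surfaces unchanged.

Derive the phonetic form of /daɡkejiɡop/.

[daːɡtʃeːjiːɡop]

/d/ (word-initial) is unaffected → [d].
Rule 2 applies to /a/ (between /d/ and /ɡ/: before a voiced consonant) → [aː].
/ɡ/ (between /a/ and /k/) is in the target of rule 3 but the environment (before a front vowel) is not met → [ɡ].
/k/ — between /ɡ/ and /e/, before a front vowel — surfaces as [tʃ] (rule 3).
/e/ meets the environment for rule 2 (before a voiced consonant) → [eː].
/j/ stays [j].
/i/ — between /j/ and /ɡ/, before a voiced consonant — surfaces as [iː] (rule 2).
/ɡ/ (between /i/ and /o/) fails the environment for rule 3, so it stays [ɡ].
/o/ (between /ɡ/ and /p/): rule 2 targets it, but not before a voiced consonant → unchanged [o].
/p/ stays [p].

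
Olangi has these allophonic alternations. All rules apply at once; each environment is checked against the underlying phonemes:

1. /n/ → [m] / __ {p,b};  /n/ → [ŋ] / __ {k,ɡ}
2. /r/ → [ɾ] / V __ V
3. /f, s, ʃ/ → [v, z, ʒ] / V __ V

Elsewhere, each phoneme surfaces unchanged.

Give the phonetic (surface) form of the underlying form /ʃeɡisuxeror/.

[ʃeɡizuxeɾor]

/ʃ/ (word-initial) is in the target of rule 3 but the environment (between two vowels) is not met → [ʃ].
/s/ (between /i/ and /u/) occurs between two vowels → [z] by rule 3.
/r/ meets the environment for rule 2 (between two vowels) → [ɾ].
/r/ (word-final): rule 2 targets it, but not between two vowels → unchanged [r].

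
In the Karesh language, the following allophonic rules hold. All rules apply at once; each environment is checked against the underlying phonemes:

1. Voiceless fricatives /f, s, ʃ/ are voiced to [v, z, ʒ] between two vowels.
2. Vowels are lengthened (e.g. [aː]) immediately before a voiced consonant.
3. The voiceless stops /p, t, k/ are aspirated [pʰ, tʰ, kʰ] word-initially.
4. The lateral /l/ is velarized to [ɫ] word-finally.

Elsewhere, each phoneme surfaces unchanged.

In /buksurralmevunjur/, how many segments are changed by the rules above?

Segments that undergo a rule: /u/ → [uː] (rule 2); /a/ → [aː] (rule 2); /e/ → [eː] (rule 2); /u/ → [uː] (rule 2); /u/ → [uː] (rule 2).
All other segments surface unchanged.

5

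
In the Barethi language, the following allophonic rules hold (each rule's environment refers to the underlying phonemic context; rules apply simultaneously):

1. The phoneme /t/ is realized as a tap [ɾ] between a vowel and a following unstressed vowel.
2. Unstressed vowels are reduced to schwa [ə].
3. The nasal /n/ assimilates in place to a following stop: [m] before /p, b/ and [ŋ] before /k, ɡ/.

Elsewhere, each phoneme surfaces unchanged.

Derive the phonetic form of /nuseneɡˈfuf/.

[nəsənəɡˈfuf]

/n/ — word-initial; rule 3 does not apply here → [n].
/u/ (between /n/ and /s/) occurs in an unstressed syllable → [ə] by rule 2.
/e/ (between /s/ and /n/) occurs in an unstressed syllable → [ə] by rule 2.
/n/ (between /e/ and /e/): rule 3 targets it, but not before a labial or velar stop → unchanged [n].
/e/ — between /n/ and /ɡ/, in an unstressed syllable — surfaces as [ə] (rule 2).
/u/ — between /f/ and /f/; rule 2 does not apply here → [u].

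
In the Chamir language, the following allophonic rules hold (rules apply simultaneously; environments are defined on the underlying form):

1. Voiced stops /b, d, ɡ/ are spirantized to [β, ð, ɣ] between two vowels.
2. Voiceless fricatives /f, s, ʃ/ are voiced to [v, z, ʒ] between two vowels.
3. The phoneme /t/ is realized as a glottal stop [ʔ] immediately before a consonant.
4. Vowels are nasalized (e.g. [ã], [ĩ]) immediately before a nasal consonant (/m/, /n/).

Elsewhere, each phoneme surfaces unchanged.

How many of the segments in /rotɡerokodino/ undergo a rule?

Segments that undergo a rule: /t/ → [ʔ] (rule 3); /d/ → [ð] (rule 1); /i/ → [ĩ] (rule 4).
All other segments surface unchanged.

3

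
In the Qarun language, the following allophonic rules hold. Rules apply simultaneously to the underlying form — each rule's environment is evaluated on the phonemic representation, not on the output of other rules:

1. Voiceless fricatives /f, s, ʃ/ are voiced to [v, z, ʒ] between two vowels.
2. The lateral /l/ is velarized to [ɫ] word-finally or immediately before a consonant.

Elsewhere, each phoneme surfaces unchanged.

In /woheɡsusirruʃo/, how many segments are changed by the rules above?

Segments that undergo a rule: /s/ → [z] (rule 1); /ʃ/ → [ʒ] (rule 1).
All other segments surface unchanged.

2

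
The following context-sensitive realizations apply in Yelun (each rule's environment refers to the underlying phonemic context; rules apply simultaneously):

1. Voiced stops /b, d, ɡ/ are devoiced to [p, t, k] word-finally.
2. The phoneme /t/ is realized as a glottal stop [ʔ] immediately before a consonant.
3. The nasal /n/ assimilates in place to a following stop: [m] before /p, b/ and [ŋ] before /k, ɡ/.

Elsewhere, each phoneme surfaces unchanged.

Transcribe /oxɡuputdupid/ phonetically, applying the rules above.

[oxɡupuʔdupit]

/ɡ/ (between /x/ and /u/): rule 1 targets it, but not word-finally → unchanged [ɡ].
/t/ — between /u/ and /d/, immediately before a consonant — surfaces as [ʔ] (rule 2).
/d/ (between /t/ and /u/) fails the environment for rule 1, so it stays [d].
Rule 1 applies to /d/ (word-final: word-finally) → [t].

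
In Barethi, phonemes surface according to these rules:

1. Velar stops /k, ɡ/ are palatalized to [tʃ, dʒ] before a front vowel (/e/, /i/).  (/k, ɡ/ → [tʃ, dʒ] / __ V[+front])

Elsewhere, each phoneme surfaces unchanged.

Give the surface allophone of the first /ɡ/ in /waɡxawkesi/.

/ɡ/ (between /a/ and /x/): rule 1 targets it, but not before a front vowel → unchanged [ɡ].

[ɡ]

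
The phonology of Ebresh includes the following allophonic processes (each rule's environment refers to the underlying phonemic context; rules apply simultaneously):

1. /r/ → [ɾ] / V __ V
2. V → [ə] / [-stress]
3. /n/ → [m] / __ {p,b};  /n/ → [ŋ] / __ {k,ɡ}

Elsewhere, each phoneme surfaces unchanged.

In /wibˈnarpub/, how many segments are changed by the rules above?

2

Segments that undergo a rule: /i/ → [ə] (rule 2); /u/ → [ə] (rule 2).
All other segments surface unchanged.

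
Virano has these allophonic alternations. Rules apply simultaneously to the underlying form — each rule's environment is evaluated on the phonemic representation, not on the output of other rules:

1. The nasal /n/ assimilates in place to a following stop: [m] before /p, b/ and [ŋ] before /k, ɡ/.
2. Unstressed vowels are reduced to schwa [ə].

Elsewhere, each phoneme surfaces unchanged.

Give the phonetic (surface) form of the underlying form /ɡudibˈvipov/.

[ɡədəbˈvipəv]

/ɡ/ — not in any rule's target class → [ɡ].
/u/ (between /ɡ/ and /d/): in an unstressed syllable, so rule 2 applies → [ə].
/d/ (between /u/ and /i/): no rule targets it → [d].
/i/ — between /d/ and /b/, in an unstressed syllable — surfaces as [ə] (rule 2).
/b/ (between /i/ and /v/) is unaffected → [b].
/v/ — not in any rule's target class → [v].
/i/ (between /v/ and /p/) fails the environment for rule 2, so it stays [i].
/p/ (between /i/ and /o/): no rule targets it → [p].
/o/ meets the environment for rule 2 (in an unstressed syllable) → [ə].
/v/ — not in any rule's target class → [v].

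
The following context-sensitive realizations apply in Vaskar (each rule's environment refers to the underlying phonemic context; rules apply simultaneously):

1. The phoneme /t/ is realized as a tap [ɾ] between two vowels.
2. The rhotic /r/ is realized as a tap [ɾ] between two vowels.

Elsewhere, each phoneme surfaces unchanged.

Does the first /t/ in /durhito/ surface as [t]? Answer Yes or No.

No

/t/ (between /i/ and /o/) occurs between two vowels → [ɾ] by rule 1.
The actual realization is [ɾ], not [t].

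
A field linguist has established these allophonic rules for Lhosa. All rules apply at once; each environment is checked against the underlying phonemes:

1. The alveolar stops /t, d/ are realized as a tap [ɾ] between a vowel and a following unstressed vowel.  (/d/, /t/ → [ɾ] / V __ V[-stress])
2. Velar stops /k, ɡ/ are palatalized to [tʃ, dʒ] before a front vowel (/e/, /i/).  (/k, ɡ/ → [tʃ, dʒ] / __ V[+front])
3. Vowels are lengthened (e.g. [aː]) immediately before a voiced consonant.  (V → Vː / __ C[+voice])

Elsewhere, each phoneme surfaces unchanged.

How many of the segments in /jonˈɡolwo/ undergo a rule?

Segments that undergo a rule: /o/ → [oː] (rule 3); /o/ → [oː] (rule 3).
All other segments surface unchanged.

2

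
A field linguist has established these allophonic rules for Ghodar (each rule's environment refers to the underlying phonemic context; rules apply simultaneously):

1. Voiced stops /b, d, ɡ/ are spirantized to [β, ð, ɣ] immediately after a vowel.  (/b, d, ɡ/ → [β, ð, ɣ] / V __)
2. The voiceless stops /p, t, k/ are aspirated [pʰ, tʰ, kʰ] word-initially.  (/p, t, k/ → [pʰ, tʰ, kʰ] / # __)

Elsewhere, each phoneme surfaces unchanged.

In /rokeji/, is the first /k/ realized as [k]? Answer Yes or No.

Yes

/k/ (between /o/ and /e/) fails the environment for rule 2, so it stays [k].
The actual realization is [k], which matches [k].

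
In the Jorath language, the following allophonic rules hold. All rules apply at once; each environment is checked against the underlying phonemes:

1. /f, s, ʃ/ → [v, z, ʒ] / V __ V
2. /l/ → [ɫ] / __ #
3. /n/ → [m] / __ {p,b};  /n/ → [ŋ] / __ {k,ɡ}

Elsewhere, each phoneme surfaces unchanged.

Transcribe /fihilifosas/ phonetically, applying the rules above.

/f/ (word-initial) is in the target of rule 1 but the environment (between two vowels) is not met → [f].
/i/ — not in any rule's target class → [i].
/h/ — not in any rule's target class → [h].
/i/ — not in any rule's target class → [i].
/l/ — between /i/ and /i/; rule 2 does not apply here → [l].
/i/ stays [i].
Rule 1 applies to /f/ (between /i/ and /o/: between two vowels) → [v].
/o/ stays [o].
/s/ — between /o/ and /a/, between two vowels — surfaces as [z] (rule 1).
/a/ — not in any rule's target class → [a].
/s/ (word-final): rule 1 targets it, but not between two vowels → unchanged [s].

[fihilivozas]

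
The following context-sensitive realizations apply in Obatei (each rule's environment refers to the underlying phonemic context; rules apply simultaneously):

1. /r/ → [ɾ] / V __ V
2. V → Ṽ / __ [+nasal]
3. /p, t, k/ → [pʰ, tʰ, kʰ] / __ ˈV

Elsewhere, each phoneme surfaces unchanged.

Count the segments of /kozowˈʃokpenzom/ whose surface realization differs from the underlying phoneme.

2

Segments that undergo a rule: /e/ → [ẽ] (rule 2); /o/ → [õ] (rule 2).
All other segments surface unchanged.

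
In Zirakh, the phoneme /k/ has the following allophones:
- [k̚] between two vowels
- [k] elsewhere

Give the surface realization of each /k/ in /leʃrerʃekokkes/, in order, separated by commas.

[k̚], [k], [k]

Occurrence 1 (position 9): between two vowels → [k̚].
Occurrence 2 (position 11): no conditioning environment matches → elsewhere allophone [k].
Occurrence 3 (position 12): no conditioning environment matches → elsewhere allophone [k].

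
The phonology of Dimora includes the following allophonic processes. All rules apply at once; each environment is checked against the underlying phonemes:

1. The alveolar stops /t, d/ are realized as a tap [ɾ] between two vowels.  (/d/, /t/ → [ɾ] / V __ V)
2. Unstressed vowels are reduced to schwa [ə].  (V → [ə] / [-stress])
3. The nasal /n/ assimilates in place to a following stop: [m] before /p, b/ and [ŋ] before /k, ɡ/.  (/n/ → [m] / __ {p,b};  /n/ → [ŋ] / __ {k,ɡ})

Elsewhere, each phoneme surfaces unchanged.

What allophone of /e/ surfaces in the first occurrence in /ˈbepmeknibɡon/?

[e]

/e/ (between /b/ and /p/) is in the target of rule 2 but the environment (in an unstressed syllable) is not met → [e].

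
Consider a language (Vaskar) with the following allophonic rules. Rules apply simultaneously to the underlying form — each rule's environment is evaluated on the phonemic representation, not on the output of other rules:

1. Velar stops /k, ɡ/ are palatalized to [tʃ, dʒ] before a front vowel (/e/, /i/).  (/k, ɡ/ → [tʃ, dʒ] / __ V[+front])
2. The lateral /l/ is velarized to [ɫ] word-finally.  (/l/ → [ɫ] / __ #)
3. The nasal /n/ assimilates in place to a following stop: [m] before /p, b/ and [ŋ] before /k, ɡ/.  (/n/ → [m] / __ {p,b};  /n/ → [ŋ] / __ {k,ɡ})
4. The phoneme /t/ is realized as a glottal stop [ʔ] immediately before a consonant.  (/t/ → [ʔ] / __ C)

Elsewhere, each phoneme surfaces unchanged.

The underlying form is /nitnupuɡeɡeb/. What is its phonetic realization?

[niʔnupudʒedʒeb]

/n/ (word-initial) is in the target of rule 3 but the environment (before a labial or velar stop) is not met → [n].
/i/ (between /n/ and /t/) is unaffected → [i].
/t/ — between /i/ and /n/, immediately before a consonant — surfaces as [ʔ] (rule 4).
/n/ (between /t/ and /u/): rule 3 targets it, but not before a labial or velar stop → unchanged [n].
/u/ (between /n/ and /p/): no rule targets it → [u].
/p/ — not in any rule's target class → [p].
/u/ — not in any rule's target class → [u].
/ɡ/ meets the environment for rule 1 (before a front vowel) → [dʒ].
/e/ (between /ɡ/ and /ɡ/) is unaffected → [e].
Rule 1 applies to /ɡ/ (between /e/ and /e/: before a front vowel) → [dʒ].
/e/ — not in any rule's target class → [e].
/b/ (word-final) is unaffected → [b].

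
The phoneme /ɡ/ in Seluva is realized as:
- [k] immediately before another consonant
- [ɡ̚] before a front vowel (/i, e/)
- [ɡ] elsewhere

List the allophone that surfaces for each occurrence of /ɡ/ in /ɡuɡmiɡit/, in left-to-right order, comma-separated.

[ɡ], [k], [ɡ̚]

Occurrence 1 (position 1): no conditioning environment matches → elsewhere allophone [ɡ].
Occurrence 2 (position 3): immediately before another consonant → [k].
Occurrence 3 (position 6): before a front vowel (/i, e/) → [ɡ̚].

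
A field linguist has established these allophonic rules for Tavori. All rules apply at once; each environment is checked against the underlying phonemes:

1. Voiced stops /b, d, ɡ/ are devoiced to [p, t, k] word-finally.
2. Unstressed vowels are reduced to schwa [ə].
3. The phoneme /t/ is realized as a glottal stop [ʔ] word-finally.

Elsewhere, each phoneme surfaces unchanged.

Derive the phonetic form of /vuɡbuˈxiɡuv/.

/u/ — between /v/ and /ɡ/, in an unstressed syllable — surfaces as [ə] (rule 2).
/ɡ/ (between /u/ and /b/): rule 1 targets it, but not word-finally → unchanged [ɡ].
/b/ (between /ɡ/ and /u/) is in the target of rule 1 but the environment (word-finally) is not met → [b].
/u/ (between /b/ and /x/) occurs in an unstressed syllable → [ə] by rule 2.
/i/ (between /x/ and /ɡ/) fails the environment for rule 2, so it stays [i].
/ɡ/ — between /i/ and /u/; rule 1 does not apply here → [ɡ].
/u/ meets the environment for rule 2 (in an unstressed syllable) → [ə].

[vəɡbəˈxiɡəv]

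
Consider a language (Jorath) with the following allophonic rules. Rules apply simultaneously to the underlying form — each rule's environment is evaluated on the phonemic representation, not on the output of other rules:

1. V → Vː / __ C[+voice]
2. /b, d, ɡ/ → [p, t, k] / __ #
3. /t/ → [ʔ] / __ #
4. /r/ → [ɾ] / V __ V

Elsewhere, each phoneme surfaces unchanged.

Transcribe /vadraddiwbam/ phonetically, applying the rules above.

/v/ (word-initial): no rule targets it → [v].
Rule 1 applies to /a/ (between /v/ and /d/: before a voiced consonant) → [aː].
/d/ (between /a/ and /r/): rule 2 targets it, but not word-finally → unchanged [d].
/r/ (between /d/ and /a/) fails the environment for rule 4, so it stays [r].
Rule 1 applies to /a/ (between /r/ and /d/: before a voiced consonant) → [aː].
/d/ — between /a/ and /d/; rule 2 does not apply here → [d].
/d/ (between /d/ and /i/) is in the target of rule 2 but the environment (word-finally) is not met → [d].
/i/ (between /d/ and /w/) occurs before a voiced consonant → [iː] by rule 1.
/w/ (between /i/ and /b/) is unaffected → [w].
/b/ (between /w/ and /a/) fails the environment for rule 2, so it stays [b].
Rule 1 applies to /a/ (between /b/ and /m/: before a voiced consonant) → [aː].
/m/ (word-final) is unaffected → [m].

[vaːdraːddiːwbaːm]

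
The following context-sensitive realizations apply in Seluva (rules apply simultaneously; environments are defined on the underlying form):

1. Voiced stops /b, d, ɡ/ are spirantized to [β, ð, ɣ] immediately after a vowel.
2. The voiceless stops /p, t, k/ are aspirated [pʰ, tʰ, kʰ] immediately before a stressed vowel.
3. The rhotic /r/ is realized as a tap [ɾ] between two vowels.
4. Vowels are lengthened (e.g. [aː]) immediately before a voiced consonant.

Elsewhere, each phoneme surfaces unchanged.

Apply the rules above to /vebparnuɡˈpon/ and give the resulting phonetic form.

/v/ (word-initial): no rule targets it → [v].
/e/ meets the environment for rule 4 (before a voiced consonant) → [eː].
/b/ (between /e/ and /p/): immediately after a vowel, so rule 1 applies → [β].
/p/ (between /b/ and /a/) fails the environment for rule 2, so it stays [p].
/a/ meets the environment for rule 4 (before a voiced consonant) → [aː].
/r/ — between /a/ and /n/; rule 3 does not apply here → [r].
/n/ (between /r/ and /u/): no rule targets it → [n].
/u/ (between /n/ and /ɡ/): before a voiced consonant, so rule 4 applies → [uː].
/ɡ/ meets the environment for rule 1 (immediately after a vowel) → [ɣ].
Rule 2 applies to /p/ (between /ɡ/ and /o/: immediately before a stressed vowel) → [pʰ].
/o/ meets the environment for rule 4 (before a voiced consonant) → [oː].
/n/ stays [n].

[veːβpaːrnuːɣˈpʰoːn]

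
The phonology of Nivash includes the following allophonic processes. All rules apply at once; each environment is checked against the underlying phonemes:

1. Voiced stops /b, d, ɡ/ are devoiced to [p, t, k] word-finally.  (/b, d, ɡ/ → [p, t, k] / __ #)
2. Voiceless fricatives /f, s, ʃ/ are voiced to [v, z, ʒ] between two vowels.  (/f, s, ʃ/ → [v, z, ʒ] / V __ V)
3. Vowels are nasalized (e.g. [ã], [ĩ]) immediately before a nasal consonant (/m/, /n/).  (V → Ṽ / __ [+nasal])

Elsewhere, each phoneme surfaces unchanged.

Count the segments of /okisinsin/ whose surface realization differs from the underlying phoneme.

3

Segments that undergo a rule: /s/ → [z] (rule 2); /i/ → [ĩ] (rule 3); /i/ → [ĩ] (rule 3).
All other segments surface unchanged.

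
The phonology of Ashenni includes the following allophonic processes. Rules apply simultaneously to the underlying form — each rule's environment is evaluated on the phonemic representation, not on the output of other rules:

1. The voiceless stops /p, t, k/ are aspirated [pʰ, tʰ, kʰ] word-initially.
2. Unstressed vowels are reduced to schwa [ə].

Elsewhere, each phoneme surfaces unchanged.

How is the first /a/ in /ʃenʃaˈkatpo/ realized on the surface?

[ə]

/a/ (between /ʃ/ and /k/): in an unstressed syllable, so rule 2 applies → [ə].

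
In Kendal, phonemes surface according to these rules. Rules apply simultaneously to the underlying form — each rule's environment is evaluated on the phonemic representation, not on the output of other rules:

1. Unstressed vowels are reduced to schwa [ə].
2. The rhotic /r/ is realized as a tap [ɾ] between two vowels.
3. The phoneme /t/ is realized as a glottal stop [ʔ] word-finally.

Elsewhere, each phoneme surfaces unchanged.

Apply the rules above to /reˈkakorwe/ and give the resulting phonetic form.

[rəˈkakərwə]

/r/ (word-initial): rule 2 targets it, but not between two vowels → unchanged [r].
/e/ (between /r/ and /k/) occurs in an unstressed syllable → [ə] by rule 1.
/k/ (between /e/ and /a/) is unaffected → [k].
/a/ (between /k/ and /k/) is in the target of rule 1 but the environment (in an unstressed syllable) is not met → [a].
/k/ stays [k].
/o/ — between /k/ and /r/, in an unstressed syllable — surfaces as [ə] (rule 1).
/r/ (between /o/ and /w/) is in the target of rule 2 but the environment (between two vowels) is not met → [r].
/w/ (between /r/ and /e/) is unaffected → [w].
Rule 1 applies to /e/ (word-final: in an unstressed syllable) → [ə].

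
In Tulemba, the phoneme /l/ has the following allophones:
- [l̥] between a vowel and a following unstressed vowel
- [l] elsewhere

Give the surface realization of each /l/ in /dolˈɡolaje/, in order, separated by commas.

[l], [l̥]

Occurrence 1 (position 3): no conditioning environment matches → elsewhere allophone [l].
Occurrence 2 (position 6): between a vowel and a following unstressed vowel → [l̥].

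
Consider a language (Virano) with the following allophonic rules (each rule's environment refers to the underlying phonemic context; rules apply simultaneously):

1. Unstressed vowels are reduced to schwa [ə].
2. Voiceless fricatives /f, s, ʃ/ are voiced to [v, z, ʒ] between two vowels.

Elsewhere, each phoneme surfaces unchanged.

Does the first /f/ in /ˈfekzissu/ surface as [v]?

No

/f/ — word-initial; rule 2 does not apply here → [f].
The actual realization is [f], not [v].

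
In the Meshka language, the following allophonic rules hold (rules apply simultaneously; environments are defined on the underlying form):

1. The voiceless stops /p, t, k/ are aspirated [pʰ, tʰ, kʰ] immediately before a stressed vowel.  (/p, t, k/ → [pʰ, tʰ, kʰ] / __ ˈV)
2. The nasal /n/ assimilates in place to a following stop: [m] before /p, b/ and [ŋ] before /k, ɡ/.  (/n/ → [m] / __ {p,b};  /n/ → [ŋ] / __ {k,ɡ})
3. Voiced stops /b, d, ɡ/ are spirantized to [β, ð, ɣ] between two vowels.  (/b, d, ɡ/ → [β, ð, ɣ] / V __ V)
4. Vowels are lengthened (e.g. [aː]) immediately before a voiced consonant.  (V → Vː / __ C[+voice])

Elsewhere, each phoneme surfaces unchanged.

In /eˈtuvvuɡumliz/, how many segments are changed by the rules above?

6

Segments that undergo a rule: /t/ → [tʰ] (rule 1); /u/ → [uː] (rule 4); /u/ → [uː] (rule 4); /ɡ/ → [ɣ] (rule 3); /u/ → [uː] (rule 4); /i/ → [iː] (rule 4).
All other segments surface unchanged.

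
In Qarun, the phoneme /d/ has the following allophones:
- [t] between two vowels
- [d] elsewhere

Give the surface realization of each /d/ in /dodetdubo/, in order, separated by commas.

Occurrence 1 (position 1): no conditioning environment matches → elsewhere allophone [d].
Occurrence 2 (position 3): between two vowels → [t].
Occurrence 3 (position 6): no conditioning environment matches → elsewhere allophone [d].

[d], [t], [d]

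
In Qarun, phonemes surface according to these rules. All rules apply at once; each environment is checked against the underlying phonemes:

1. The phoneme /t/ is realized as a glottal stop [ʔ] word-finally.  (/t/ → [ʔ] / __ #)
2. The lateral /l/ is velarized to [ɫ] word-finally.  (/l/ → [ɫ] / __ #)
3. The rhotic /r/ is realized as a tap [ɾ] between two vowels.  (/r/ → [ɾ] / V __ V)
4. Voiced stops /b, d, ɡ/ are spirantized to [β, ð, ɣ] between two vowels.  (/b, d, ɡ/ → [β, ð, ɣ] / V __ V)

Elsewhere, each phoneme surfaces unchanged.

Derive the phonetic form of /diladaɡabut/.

[dilaðaɣaβuʔ]

/d/ — word-initial; rule 4 does not apply here → [d].
/i/ — not in any rule's target class → [i].
/l/ — between /i/ and /a/; rule 2 does not apply here → [l].
/a/ (between /l/ and /d/) is unaffected → [a].
Rule 4 applies to /d/ (between /a/ and /a/: between two vowels) → [ð].
/a/ (between /d/ and /ɡ/): no rule targets it → [a].
Rule 4 applies to /ɡ/ (between /a/ and /a/: between two vowels) → [ɣ].
/a/ — not in any rule's target class → [a].
Rule 4 applies to /b/ (between /a/ and /u/: between two vowels) → [β].
/u/ stays [u].
/t/ meets the environment for rule 1 (word-finally) → [ʔ].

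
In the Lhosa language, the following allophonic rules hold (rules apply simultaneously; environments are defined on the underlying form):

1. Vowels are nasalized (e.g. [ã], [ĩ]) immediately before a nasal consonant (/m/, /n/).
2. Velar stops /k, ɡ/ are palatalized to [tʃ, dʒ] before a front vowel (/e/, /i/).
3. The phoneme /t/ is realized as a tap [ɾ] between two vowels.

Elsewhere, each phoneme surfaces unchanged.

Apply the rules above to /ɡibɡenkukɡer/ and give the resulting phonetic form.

/ɡ/ (word-initial) occurs before a front vowel → [dʒ] by rule 2.
/i/ (between /ɡ/ and /b/): rule 1 targets it, but not before a nasal consonant → unchanged [i].
/b/ stays [b].
/ɡ/ (between /b/ and /e/): before a front vowel, so rule 2 applies → [dʒ].
/e/ — between /ɡ/ and /n/, before a nasal consonant — surfaces as [ẽ] (rule 1).
/n/ — not in any rule's target class → [n].
/k/ — between /n/ and /u/; rule 2 does not apply here → [k].
/u/ (between /k/ and /k/) is in the target of rule 1 but the environment (before a nasal consonant) is not met → [u].
/k/ (between /u/ and /ɡ/) fails the environment for rule 2, so it stays [k].
Rule 2 applies to /ɡ/ (between /k/ and /e/: before a front vowel) → [dʒ].
/e/ — between /ɡ/ and /r/; rule 1 does not apply here → [e].
/r/ — not in any rule's target class → [r].

[dʒibdʒẽnkukdʒer]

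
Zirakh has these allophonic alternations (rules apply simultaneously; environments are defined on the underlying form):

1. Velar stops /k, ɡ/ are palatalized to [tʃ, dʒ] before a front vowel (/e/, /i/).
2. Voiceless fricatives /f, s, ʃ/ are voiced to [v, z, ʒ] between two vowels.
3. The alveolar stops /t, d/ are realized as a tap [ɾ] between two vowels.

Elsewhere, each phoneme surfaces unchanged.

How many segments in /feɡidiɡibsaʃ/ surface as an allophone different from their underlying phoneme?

Segments that undergo a rule: /ɡ/ → [dʒ] (rule 1); /d/ → [ɾ] (rule 3); /ɡ/ → [dʒ] (rule 1).
All other segments surface unchanged.

3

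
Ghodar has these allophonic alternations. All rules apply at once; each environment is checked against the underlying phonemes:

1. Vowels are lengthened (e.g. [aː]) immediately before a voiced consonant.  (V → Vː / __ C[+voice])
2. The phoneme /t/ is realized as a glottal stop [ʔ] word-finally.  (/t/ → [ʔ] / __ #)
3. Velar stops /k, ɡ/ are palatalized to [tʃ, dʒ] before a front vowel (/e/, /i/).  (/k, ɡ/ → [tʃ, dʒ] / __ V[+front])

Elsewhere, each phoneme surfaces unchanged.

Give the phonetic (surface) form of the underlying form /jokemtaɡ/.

[jotʃeːmtaːɡ]

/j/ — not in any rule's target class → [j].
/o/ (between /j/ and /k/) is in the target of rule 1 but the environment (before a voiced consonant) is not met → [o].
Rule 3 applies to /k/ (between /o/ and /e/: before a front vowel) → [tʃ].
/e/ — between /k/ and /m/, before a voiced consonant — surfaces as [eː] (rule 1).
/m/ (between /e/ and /t/) is unaffected → [m].
/t/ (between /m/ and /a/): rule 2 targets it, but not word-finally → unchanged [t].
Rule 1 applies to /a/ (between /t/ and /ɡ/: before a voiced consonant) → [aː].
/ɡ/ (word-final): rule 3 targets it, but not before a front vowel → unchanged [ɡ].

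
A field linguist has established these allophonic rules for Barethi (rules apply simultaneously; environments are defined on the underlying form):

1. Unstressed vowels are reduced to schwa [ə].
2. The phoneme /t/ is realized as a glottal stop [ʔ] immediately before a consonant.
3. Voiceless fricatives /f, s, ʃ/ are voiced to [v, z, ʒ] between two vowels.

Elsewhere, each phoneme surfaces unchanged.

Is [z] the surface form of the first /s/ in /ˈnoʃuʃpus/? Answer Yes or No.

No

/s/ (word-final): rule 3 targets it, but not between two vowels → unchanged [s].
The actual realization is [s], not [z].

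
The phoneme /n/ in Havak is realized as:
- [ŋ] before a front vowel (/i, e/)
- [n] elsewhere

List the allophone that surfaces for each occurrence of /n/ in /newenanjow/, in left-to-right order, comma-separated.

Occurrence 1 (position 1): before a front vowel (/i, e/) → [ŋ].
Occurrence 2 (position 5): no conditioning environment matches → elsewhere allophone [n].
Occurrence 3 (position 7): no conditioning environment matches → elsewhere allophone [n].

[ŋ], [n], [n]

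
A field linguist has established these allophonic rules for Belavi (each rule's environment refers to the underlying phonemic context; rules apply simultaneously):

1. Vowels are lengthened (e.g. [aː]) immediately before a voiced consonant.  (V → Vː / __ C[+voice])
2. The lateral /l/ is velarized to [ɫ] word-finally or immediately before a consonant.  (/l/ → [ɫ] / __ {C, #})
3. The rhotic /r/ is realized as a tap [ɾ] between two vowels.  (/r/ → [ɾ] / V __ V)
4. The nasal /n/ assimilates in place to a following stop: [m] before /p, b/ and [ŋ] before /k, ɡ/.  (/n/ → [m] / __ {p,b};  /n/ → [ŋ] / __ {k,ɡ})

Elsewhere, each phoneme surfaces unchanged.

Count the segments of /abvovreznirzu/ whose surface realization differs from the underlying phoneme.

4

Segments that undergo a rule: /a/ → [aː] (rule 1); /o/ → [oː] (rule 1); /e/ → [eː] (rule 1); /i/ → [iː] (rule 1).
All other segments surface unchanged.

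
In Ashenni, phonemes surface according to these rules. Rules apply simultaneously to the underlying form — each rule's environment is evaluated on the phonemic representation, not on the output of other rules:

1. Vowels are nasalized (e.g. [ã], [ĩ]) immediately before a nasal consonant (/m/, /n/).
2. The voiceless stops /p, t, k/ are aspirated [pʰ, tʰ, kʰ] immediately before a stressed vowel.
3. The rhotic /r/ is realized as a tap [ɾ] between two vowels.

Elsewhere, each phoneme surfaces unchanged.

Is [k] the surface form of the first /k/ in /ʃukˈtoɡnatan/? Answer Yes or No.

/k/ (between /u/ and /t/) is in the target of rule 2 but the environment (immediately before a stressed vowel) is not met → [k].
The actual realization is [k], which matches [k].

Yes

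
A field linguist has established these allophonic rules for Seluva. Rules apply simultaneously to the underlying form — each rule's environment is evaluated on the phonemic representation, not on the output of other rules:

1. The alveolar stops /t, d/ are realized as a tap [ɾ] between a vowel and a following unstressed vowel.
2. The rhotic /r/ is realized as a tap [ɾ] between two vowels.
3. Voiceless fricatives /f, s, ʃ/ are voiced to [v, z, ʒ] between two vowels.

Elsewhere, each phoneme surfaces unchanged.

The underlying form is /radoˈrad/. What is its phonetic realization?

/r/ (word-initial) fails the environment for rule 2, so it stays [r].
/a/ stays [a].
/d/ (between /a/ and /o/) occurs between a vowel and a following unstressed vowel → [ɾ] by rule 1.
/o/ — not in any rule's target class → [o].
Rule 2 applies to /r/ (between /o/ and /a/: between two vowels) → [ɾ].
/a/ (between /r/ and /d/): no rule targets it → [a].
/d/ (word-final) fails the environment for rule 1, so it stays [d].

[raɾoˈɾad]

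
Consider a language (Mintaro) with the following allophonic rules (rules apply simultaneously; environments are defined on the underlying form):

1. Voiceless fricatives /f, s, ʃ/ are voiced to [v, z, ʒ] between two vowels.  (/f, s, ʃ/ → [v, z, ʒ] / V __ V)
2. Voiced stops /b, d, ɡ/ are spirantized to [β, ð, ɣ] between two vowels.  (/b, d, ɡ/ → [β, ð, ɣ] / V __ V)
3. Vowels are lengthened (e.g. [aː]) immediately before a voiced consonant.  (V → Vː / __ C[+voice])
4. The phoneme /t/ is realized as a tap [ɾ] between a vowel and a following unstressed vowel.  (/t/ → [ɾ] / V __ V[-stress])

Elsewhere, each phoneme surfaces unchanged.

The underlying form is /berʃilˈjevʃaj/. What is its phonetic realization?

[beːrʃiːlˈjeːvʃaːj]

/b/ — word-initial; rule 2 does not apply here → [b].
/e/ (between /b/ and /r/): before a voiced consonant, so rule 3 applies → [eː].
/r/ (between /e/ and /ʃ/) is unaffected → [r].
/ʃ/ (between /r/ and /i/): rule 1 targets it, but not between two vowels → unchanged [ʃ].
/i/ (between /ʃ/ and /l/): before a voiced consonant, so rule 3 applies → [iː].
/l/ (between /i/ and /j/) is unaffected → [l].
/j/ (between /l/ and /e/) is unaffected → [j].
Rule 3 applies to /e/ (between /j/ and /v/: before a voiced consonant) → [eː].
/v/ (between /e/ and /ʃ/) is unaffected → [v].
/ʃ/ (between /v/ and /a/): rule 1 targets it, but not between two vowels → unchanged [ʃ].
Rule 3 applies to /a/ (between /ʃ/ and /j/: before a voiced consonant) → [aː].
/j/ (word-final): no rule targets it → [j].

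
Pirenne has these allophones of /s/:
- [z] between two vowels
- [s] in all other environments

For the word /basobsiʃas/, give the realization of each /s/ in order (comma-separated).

Occurrence 1 (position 3): between two vowels → [z].
Occurrence 2 (position 6): no conditioning environment matches → elsewhere allophone [s].
Occurrence 3 (position 10): no conditioning environment matches → elsewhere allophone [s].

[z], [s], [s]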